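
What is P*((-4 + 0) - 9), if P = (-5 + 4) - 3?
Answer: 52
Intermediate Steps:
P = -4 (P = -1 - 3 = -4)
P*((-4 + 0) - 9) = -4*((-4 + 0) - 9) = -4*(-4 - 9) = -4*(-13) = 52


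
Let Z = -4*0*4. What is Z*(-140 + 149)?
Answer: 0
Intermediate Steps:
Z = 0 (Z = 0*4 = 0)
Z*(-140 + 149) = 0*(-140 + 149) = 0*9 = 0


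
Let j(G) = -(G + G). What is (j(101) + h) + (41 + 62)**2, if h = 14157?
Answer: 24564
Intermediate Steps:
j(G) = -2*G
(j(101) + h) + (41 + 62)**2 = (-2*101 + 14157) + (41 + 62)**2 = (-202 + 14157) + 103**2 = 13955 + 10609 = 24564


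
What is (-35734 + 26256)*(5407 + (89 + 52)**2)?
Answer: -239679664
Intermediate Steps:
(-35734 + 26256)*(5407 + (89 + 52)**2) = -9478*(5407 + 141**2) = -9478*(5407 + 19881) = -9478*25288 = -239679664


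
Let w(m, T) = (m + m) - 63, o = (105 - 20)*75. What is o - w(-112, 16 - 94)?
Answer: 6662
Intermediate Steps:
o = 6375 (o = 85*75 = 6375)
w(m, T) = -63 + 2*m (w(m, T) = 2*m - 63 = -63 + 2*m)
o - w(-112, 16 - 94) = 6375 - (-63 + 2*(-112)) = 6375 - (-63 - 224) = 6375 - 1*(-287) = 6375 + 287 = 6662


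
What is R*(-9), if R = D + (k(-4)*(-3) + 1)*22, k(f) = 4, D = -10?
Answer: 2268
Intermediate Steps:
R = -252 (R = -10 + (4*(-3) + 1)*22 = -10 + (-12 + 1)*22 = -10 - 11*22 = -10 - 242 = -252)
R*(-9) = -252*(-9) = 2268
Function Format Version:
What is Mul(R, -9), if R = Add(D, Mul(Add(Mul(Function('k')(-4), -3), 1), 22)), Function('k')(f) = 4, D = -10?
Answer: 2268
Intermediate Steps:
R = -252 (R = Add(-10, Mul(Add(Mul(4, -3), 1), 22)) = Add(-10, Mul(Add(-12, 1), 22)) = Add(-10, Mul(-11, 22)) = Add(-10, -242) = -252)
Mul(R, -9) = Mul(-252, -9) = 2268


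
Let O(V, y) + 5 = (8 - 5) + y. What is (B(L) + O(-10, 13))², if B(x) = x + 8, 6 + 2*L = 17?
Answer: 2401/4 ≈ 600.25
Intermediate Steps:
O(V, y) = -2 + y (O(V, y) = -5 + ((8 - 5) + y) = -5 + (3 + y) = -2 + y)
L = 11/2 (L = -3 + (½)*17 = -3 + 17/2 = 11/2 ≈ 5.5000)
B(x) = 8 + x
(B(L) + O(-10, 13))² = ((8 + 11/2) + (-2 + 13))² = (27/2 + 11)² = (49/2)² = 2401/4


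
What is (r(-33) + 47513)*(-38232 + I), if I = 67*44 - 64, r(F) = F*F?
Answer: -1717983496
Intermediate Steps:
r(F) = F²
I = 2884 (I = 2948 - 64 = 2884)
(r(-33) + 47513)*(-38232 + I) = ((-33)² + 47513)*(-38232 + 2884) = (1089 + 47513)*(-35348) = 48602*(-35348) = -1717983496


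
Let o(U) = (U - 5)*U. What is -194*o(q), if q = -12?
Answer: -39576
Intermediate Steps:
o(U) = U*(-5 + U) (o(U) = (-5 + U)*U = U*(-5 + U))
-194*o(q) = -(-2328)*(-5 - 12) = -(-2328)*(-17) = -194*204 = -39576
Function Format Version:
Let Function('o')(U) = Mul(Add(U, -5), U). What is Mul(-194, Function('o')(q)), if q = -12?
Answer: -39576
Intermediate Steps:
Function('o')(U) = Mul(U, Add(-5, U)) (Function('o')(U) = Mul(Add(-5, U), U) = Mul(U, Add(-5, U)))
Mul(-194, Function('o')(q)) = Mul(-194, Mul(-12, Add(-5, -12))) = Mul(-194, Mul(-12, -17)) = Mul(-194, 204) = -39576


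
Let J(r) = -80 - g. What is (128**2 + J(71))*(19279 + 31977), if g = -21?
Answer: 836754200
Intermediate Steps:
J(r) = -59 (J(r) = -80 - 1*(-21) = -80 + 21 = -59)
(128**2 + J(71))*(19279 + 31977) = (128**2 - 59)*(19279 + 31977) = (16384 - 59)*51256 = 16325*51256 = 836754200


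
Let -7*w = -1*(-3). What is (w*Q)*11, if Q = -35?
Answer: 165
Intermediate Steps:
w = -3/7 (w = -(-1)*(-3)/7 = -1/7*3 = -3/7 ≈ -0.42857)
(w*Q)*11 = -3/7*(-35)*11 = 15*11 = 165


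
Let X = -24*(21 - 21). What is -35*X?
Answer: 0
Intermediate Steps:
X = 0 (X = -24*0 = 0)
-35*X = -35*0 = 0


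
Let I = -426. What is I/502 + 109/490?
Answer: -77011/122990 ≈ -0.62616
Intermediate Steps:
I/502 + 109/490 = -426/502 + 109/490 = -426*1/502 + 109*(1/490) = -213/251 + 109/490 = -77011/122990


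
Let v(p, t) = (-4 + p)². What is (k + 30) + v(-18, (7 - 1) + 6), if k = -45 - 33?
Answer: 436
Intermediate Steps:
k = -78
(k + 30) + v(-18, (7 - 1) + 6) = (-78 + 30) + (-4 - 18)² = -48 + (-22)² = -48 + 484 = 436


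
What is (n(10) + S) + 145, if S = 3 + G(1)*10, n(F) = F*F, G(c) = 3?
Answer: 278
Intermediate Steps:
n(F) = F²
S = 33 (S = 3 + 3*10 = 3 + 30 = 33)
(n(10) + S) + 145 = (10² + 33) + 145 = (100 + 33) + 145 = 133 + 145 = 278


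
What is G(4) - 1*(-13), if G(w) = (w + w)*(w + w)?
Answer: 77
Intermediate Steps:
G(w) = 4*w² (G(w) = (2*w)*(2*w) = 4*w²)
G(4) - 1*(-13) = 4*4² - 1*(-13) = 4*16 + 13 = 64 + 13 = 77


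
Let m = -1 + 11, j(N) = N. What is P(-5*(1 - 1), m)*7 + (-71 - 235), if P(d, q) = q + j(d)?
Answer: -236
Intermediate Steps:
m = 10
P(d, q) = d + q (P(d, q) = q + d = d + q)
P(-5*(1 - 1), m)*7 + (-71 - 235) = (-5*(1 - 1) + 10)*7 + (-71 - 235) = (-5*0 + 10)*7 - 306 = (0 + 10)*7 - 306 = 10*7 - 306 = 70 - 306 = -236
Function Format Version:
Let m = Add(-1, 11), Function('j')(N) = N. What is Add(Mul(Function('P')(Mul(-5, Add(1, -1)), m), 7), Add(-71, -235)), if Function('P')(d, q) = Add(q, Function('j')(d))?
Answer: -236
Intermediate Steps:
m = 10
Function('P')(d, q) = Add(d, q) (Function('P')(d, q) = Add(q, d) = Add(d, q))
Add(Mul(Function('P')(Mul(-5, Add(1, -1)), m), 7), Add(-71, -235)) = Add(Mul(Add(Mul(-5, Add(1, -1)), 10), 7), Add(-71, -235)) = Add(Mul(Add(Mul(-5, 0), 10), 7), -306) = Add(Mul(Add(0, 10), 7), -306) = Add(Mul(10, 7), -306) = Add(70, -306) = -236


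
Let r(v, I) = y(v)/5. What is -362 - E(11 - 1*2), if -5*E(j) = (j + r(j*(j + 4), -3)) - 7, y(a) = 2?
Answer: -9038/25 ≈ -361.52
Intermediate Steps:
r(v, I) = 2/5
E(j) = 33/25 - j/5 (E(j) = -((j + 2/5) - 7)/5 = -((2/5 + j) - 7)/5 = -(-33/5 + j)/5 = 33/25 - j/5)
-362 - E(11 - 1*2) = -362 - (33/25 - (11 - 1*2)/5) = -362 - (33/25 - (11 - 2)/5) = -362 - (33/25 - 1/5*9) = -362 - (33/25 - 9/5) = -362 - 1*(-12/25) = -362 + 12/25 = -9038/25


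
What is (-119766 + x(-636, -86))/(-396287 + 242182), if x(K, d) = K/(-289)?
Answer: 706362/908905 ≈ 0.77716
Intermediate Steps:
x(K, d) = -K/289 (x(K, d) = K*(-1/289) = -K/289)
(-119766 + x(-636, -86))/(-396287 + 242182) = (-119766 - 1/289*(-636))/(-396287 + 242182) = (-119766 + 636/289)/(-154105) = -34611738/289*(-1/154105) = 706362/908905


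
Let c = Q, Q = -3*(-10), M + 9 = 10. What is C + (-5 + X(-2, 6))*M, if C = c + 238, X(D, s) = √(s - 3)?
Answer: 263 + √3 ≈ 264.73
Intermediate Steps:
M = 1 (M = -9 + 10 = 1)
X(D, s) = √(-3 + s)
Q = 30
c = 30
C = 268 (C = 30 + 238 = 268)
C + (-5 + X(-2, 6))*M = 268 + (-5 + √(-3 + 6))*1 = 268 + (-5 + √3)*1 = 268 + (-5 + √3) = 263 + √3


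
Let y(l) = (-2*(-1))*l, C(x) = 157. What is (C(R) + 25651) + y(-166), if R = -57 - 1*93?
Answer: 25476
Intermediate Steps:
R = -150 (R = -57 - 93 = -150)
y(l) = 2*l
(C(R) + 25651) + y(-166) = (157 + 25651) + 2*(-166) = 25808 - 332 = 25476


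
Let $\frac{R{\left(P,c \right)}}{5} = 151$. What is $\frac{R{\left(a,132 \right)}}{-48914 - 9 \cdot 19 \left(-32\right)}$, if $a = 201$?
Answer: $- \frac{755}{43442} \approx -0.017379$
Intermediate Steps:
$R{\left(P,c \right)} = 755$ ($R{\left(P,c \right)} = 5 \cdot 151 = 755$)
$\frac{R{\left(a,132 \right)}}{-48914 - 9 \cdot 19 \left(-32\right)} = \frac{755}{-48914 - 9 \cdot 19 \left(-32\right)} = \frac{755}{-48914 - 171 \left(-32\right)} = \frac{755}{-48914 - -5472} = \frac{755}{-48914 + 5472} = \frac{755}{-43442} = 755 \left(- \frac{1}{43442}\right) = - \frac{755}{43442}$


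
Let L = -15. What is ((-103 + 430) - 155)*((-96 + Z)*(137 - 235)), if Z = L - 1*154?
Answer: 4466840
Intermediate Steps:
Z = -169 (Z = -15 - 1*154 = -15 - 154 = -169)
((-103 + 430) - 155)*((-96 + Z)*(137 - 235)) = ((-103 + 430) - 155)*((-96 - 169)*(137 - 235)) = (327 - 155)*(-265*(-98)) = 172*25970 = 4466840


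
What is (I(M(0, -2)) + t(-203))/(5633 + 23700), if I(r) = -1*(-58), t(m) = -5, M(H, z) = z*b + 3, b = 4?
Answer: 53/29333 ≈ 0.0018068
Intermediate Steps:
M(H, z) = 3 + 4*z (M(H, z) = z*4 + 3 = 4*z + 3 = 3 + 4*z)
I(r) = 58
(I(M(0, -2)) + t(-203))/(5633 + 23700) = (58 - 5)/(5633 + 23700) = 53/29333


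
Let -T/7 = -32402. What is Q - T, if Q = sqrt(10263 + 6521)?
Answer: -226814 + 4*sqrt(1049) ≈ -2.2668e+5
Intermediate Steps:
Q = 4*sqrt(1049) (Q = sqrt(16784) = 4*sqrt(1049) ≈ 129.55)
T = 226814 (T = -7*(-32402) = 226814)
Q - T = 4*sqrt(1049) - 1*226814 = 4*sqrt(1049) - 226814 = -226814 + 4*sqrt(1049)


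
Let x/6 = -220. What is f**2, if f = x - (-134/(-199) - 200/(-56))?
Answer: 3402818476929/1940449 ≈ 1.7536e+6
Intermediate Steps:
x = -1320 (x = 6*(-220) = -1320)
f = -1844673/1393 (f = -1320 - (-134/(-199) - 200/(-56)) = -1320 - (-134*(-1/199) - 200*(-1/56)) = -1320 - (134/199 + 25/7) = -1320 - 1*5913/1393 = -1320 - 5913/1393 = -1844673/1393 ≈ -1324.2)
f**2 = (-1844673/1393)**2 = 3402818476929/1940449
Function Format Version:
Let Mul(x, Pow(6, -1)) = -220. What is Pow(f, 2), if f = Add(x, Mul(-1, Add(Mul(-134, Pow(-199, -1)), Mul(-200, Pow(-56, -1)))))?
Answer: Rational(3402818476929, 1940449) ≈ 1.7536e+6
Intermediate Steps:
x = -1320 (x = Mul(6, -220) = -1320)
f = Rational(-1844673, 1393) (f = Add(-1320, Mul(-1, Add(Mul(-134, Pow(-199, -1)), Mul(-200, Pow(-56, -1))))) = Add(-1320, Mul(-1, Add(Mul(-134, Rational(-1, 199)), Mul(-200, Rational(-1, 56))))) = Add(-1320, Mul(-1, Add(Rational(134, 199), Rational(25, 7)))) = Add(-1320, Mul(-1, Rational(5913, 1393))) = Add(-1320, Rational(-5913, 1393)) = Rational(-1844673, 1393) ≈ -1324.2)
Pow(f, 2) = Pow(Rational(-1844673, 1393), 2) = Rational(3402818476929, 1940449)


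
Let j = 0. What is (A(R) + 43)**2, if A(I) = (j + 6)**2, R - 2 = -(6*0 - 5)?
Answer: 6241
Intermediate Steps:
R = 7 (R = 2 - (6*0 - 5) = 2 - (0 - 5) = 2 - 1*(-5) = 2 + 5 = 7)
A(I) = 36 (A(I) = (0 + 6)**2 = 6**2 = 36)
(A(R) + 43)**2 = (36 + 43)**2 = 79**2 = 6241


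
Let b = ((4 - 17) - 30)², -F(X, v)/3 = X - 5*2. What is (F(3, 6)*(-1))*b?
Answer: -38829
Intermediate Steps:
F(X, v) = 30 - 3*X (F(X, v) = -3*(X - 5*2) = -3*(X - 10) = -3*(-10 + X) = 30 - 3*X)
b = 1849 (b = (-13 - 30)² = (-43)² = 1849)
(F(3, 6)*(-1))*b = ((30 - 3*3)*(-1))*1849 = ((30 - 9)*(-1))*1849 = (21*(-1))*1849 = -21*1849 = -38829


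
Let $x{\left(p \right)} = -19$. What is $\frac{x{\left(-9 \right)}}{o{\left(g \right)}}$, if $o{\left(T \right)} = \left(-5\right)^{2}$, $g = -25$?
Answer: $- \frac{19}{25} \approx -0.76$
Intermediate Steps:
$o{\left(T \right)} = 25$
$\frac{x{\left(-9 \right)}}{o{\left(g \right)}} = - \frac{19}{25}$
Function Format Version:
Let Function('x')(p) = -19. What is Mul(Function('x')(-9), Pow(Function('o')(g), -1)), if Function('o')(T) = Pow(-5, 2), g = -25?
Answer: Rational(-19, 25) ≈ -0.76000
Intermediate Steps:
Function('o')(T) = 25
Mul(Function('x')(-9), Pow(Function('o')(g), -1)) = Mul(-19, Pow(25, -1)) = Mul(-19, Rational(1, 25)) = Rational(-19, 25)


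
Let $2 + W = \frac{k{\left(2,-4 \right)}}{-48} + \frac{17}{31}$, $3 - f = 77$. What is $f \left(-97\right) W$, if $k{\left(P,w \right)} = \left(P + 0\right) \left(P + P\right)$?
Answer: $- \frac{1080289}{93} \approx -11616.0$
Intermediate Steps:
$f = -74$ ($f = 3 - 77 = -74$)
$k{\left(P,w \right)} = 2 P^{2}$ ($k{\left(P,w \right)} = P 2 P = 2 P^{2}$)
$W = - \frac{301}{186}$ ($W = -2 + \left(\frac{2 \cdot 2^{2}}{-48} + \frac{17}{31}\right) = -2 + \left(2 \cdot 4 \left(- \frac{1}{48}\right) + 17 \cdot \frac{1}{31}\right) = -2 + \left(8 \left(- \frac{1}{48}\right) + \frac{17}{31}\right) = -2 + \left(- \frac{1}{6} + \frac{17}{31}\right) = -2 + \frac{71}{186} = - \frac{301}{186} \approx -1.6183$)
$f \left(-97\right) W = \left(-74\right) \left(-97\right) \left(- \frac{301}{186}\right) = 7178 \left(- \frac{301}{186}\right) = - \frac{1080289}{93}$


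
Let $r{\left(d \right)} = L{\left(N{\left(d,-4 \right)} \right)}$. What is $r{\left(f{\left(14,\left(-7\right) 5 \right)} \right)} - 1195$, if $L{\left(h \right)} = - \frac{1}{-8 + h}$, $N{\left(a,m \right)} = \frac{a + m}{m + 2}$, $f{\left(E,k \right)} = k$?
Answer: $- \frac{27487}{23} \approx -1195.1$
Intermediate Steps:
$N{\left(a,m \right)} = \frac{a + m}{2 + m}$
$r{\left(d \right)} = - \frac{1}{-6 - \frac{d}{2}}$ ($r{\left(d \right)} = - \frac{1}{-8 + \frac{d - 4}{2 - 4}} = - \frac{1}{-8 + \frac{-4 + d}{-2}} = - \frac{1}{-8 - \frac{-4 + d}{2}} = - \frac{1}{-8 - \left(-2 + \frac{d}{2}\right)} = - \frac{1}{-6 - \frac{d}{2}}$)
$r{\left(f{\left(14,\left(-7\right) 5 \right)} \right)} - 1195 = \frac{2}{12 - 35} - 1195 = \frac{2}{-23} - 1195 = 2 \left(- \frac{1}{23}\right) - 1195 = - \frac{2}{23} - 1195 = - \frac{27487}{23}$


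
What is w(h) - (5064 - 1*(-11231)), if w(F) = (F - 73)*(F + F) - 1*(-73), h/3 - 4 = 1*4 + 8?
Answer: -18622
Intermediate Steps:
h = 48 (h = 12 + 3*(1*4 + 8) = 12 + 3*(4 + 8) = 12 + 3*12 = 12 + 36 = 48)
w(F) = 73 + 2*F*(-73 + F) (w(F) = (-73 + F)*(2*F) + 73 = 2*F*(-73 + F) + 73 = 73 + 2*F*(-73 + F))
w(h) - (5064 - 1*(-11231)) = (73 - 146*48 + 2*48²) - (5064 - 1*(-11231)) = (73 - 7008 + 2*2304) - (5064 + 11231) = (73 - 7008 + 4608) - 1*16295 = -2327 - 16295 = -18622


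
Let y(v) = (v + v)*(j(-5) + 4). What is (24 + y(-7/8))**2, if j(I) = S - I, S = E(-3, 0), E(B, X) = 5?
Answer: 1/4 ≈ 0.25000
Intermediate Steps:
S = 5
j(I) = 5 - I
y(v) = 28*v (y(v) = (v + v)*((5 - 1*(-5)) + 4) = (2*v)*((5 + 5) + 4) = (2*v)*(10 + 4) = (2*v)*14 = 28*v)
(24 + y(-7/8))**2 = (24 + 28*(-7/8))**2 = (24 - 49/2)**2 = (-1/2)**2 = 1/4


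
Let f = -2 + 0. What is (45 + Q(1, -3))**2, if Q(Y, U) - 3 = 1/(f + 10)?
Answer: 148225/64 ≈ 2316.0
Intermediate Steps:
f = -2
Q(Y, U) = 25/8 (Q(Y, U) = 3 + 1/(-2 + 10) = 3 + 1/8 = 25/8)
(45 + Q(1, -3))**2 = (45 + 25/8)**2 = (385/8)**2 = 148225/64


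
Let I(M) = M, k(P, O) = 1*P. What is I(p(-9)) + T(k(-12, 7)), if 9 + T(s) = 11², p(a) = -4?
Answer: 108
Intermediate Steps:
k(P, O) = P
T(s) = 112 (T(s) = -9 + 11² = -9 + 121 = 112)
I(p(-9)) + T(k(-12, 7)) = -4 + 112 = 108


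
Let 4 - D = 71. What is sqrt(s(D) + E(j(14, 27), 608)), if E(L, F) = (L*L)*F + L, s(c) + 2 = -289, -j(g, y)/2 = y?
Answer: sqrt(1772583) ≈ 1331.4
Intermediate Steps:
D = -67 (D = 4 - 1*71 = 4 - 71 = -67)
j(g, y) = -2*y
s(c) = -291 (s(c) = -2 - 289 = -291)
E(L, F) = L + F*L**2 (E(L, F) = L**2*F + L = F*L**2 + L = L + F*L**2)
sqrt(s(D) + E(j(14, 27), 608)) = sqrt(-291 + (-2*27)*(1 + 608*(-2*27))) = sqrt(-291 - 54*(1 + 608*(-54))) = sqrt(-291 - 54*(1 - 32832)) = sqrt(-291 - 54*(-32831)) = sqrt(-291 + 1772874) = sqrt(1772583)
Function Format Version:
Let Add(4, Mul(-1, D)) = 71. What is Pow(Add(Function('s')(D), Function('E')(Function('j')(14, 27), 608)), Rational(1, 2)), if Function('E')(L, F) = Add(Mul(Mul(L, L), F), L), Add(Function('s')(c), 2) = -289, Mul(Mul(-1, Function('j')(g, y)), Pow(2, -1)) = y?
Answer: Pow(1772583, Rational(1, 2)) ≈ 1331.4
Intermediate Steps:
D = -67 (D = Add(4, Mul(-1, 71)) = Add(4, -71) = -67)
Function('j')(g, y) = Mul(-2, y)
Function('s')(c) = -291 (Function('s')(c) = Add(-2, -289) = -291)
Function('E')(L, F) = Add(L, Mul(F, Pow(L, 2))) (Function('E')(L, F) = Add(Mul(Pow(L, 2), F), L) = Add(Mul(F, Pow(L, 2)), L) = Add(L, Mul(F, Pow(L, 2))))
Pow(Add(Function('s')(D), Function('E')(Function('j')(14, 27), 608)), Rational(1, 2)) = Pow(Add(-291, Mul(Mul(-2, 27), Add(1, Mul(608, Mul(-2, 27))))), Rational(1, 2)) = Pow(Add(-291, Mul(-54, Add(1, Mul(608, -54)))), Rational(1, 2)) = Pow(Add(-291, Mul(-54, Add(1, -32832))), Rational(1, 2)) = Pow(Add(-291, Mul(-54, -32831)), Rational(1, 2)) = Pow(Add(-291, 1772874), Rational(1, 2)) = Pow(1772583, Rational(1, 2))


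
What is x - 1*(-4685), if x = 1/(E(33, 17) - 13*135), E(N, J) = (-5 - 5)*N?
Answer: 9768224/2085 ≈ 4685.0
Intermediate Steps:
E(N, J) = -10*N
x = -1/2085 (x = 1/(-10*33 - 13*135) = 1/(-330 - 1755) = 1/(-2085) = -1/2085 ≈ -0.00047962)
x - 1*(-4685) = -1/2085 - 1*(-4685) = -1/2085 + 4685 = 9768224/2085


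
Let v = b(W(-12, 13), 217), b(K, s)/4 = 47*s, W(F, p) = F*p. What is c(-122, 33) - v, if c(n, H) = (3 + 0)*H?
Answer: -40697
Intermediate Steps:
b(K, s) = 188*s (b(K, s) = 4*(47*s) = 188*s)
v = 40796 (v = 188*217 = 40796)
c(n, H) = 3*H
c(-122, 33) - v = 3*33 - 1*40796 = 99 - 40796 = -40697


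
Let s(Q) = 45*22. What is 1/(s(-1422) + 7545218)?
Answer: 1/7546208 ≈ 1.3252e-7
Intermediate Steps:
s(Q) = 990
1/(s(-1422) + 7545218) = 1/(990 + 7545218) = 1/7546208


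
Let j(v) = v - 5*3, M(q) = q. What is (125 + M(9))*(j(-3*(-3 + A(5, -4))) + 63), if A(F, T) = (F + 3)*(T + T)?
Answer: 33366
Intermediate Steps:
A(F, T) = 2*T*(3 + F) (A(F, T) = (3 + F)*(2*T) = 2*T*(3 + F))
j(v) = -15 + v (j(v) = v - 15 = -15 + v)
(125 + M(9))*(j(-3*(-3 + A(5, -4))) + 63) = (125 + 9)*((-15 - 3*(-3 + 2*(-4)*(3 + 5))) + 63) = 134*((-15 - 3*(-3 + 2*(-4)*8)) + 63) = 134*((-15 - 3*(-3 - 64)) + 63) = 134*((-15 - 3*(-67)) + 63) = 134*((-15 + 201) + 63) = 134*(186 + 63) = 134*249 = 33366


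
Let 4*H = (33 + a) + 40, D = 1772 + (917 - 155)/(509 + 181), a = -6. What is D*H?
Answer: 13661769/460 ≈ 29700.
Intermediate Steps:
D = 203907/115 (D = 1772 + 762/690 = 1772 + 762*(1/690) = 1772 + 127/115 = 203907/115 ≈ 1773.1)
H = 67/4 (H = ((33 - 6) + 40)/4 = (27 + 40)/4 = (¼)*67 = 67/4 ≈ 16.750)
D*H = (203907/115)*(67/4) = 13661769/460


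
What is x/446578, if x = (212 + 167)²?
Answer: 143641/446578 ≈ 0.32165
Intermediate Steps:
x = 143641 (x = 379² = 143641)
x/446578 = 143641/446578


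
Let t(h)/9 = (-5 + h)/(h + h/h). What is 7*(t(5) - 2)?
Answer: -14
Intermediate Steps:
t(h) = 9*(-5 + h)/(1 + h) (t(h) = 9*((-5 + h)/(h + h/h)) = 9*((-5 + h)/(h + 1)) = 9*((-5 + h)/(1 + h)) = 9*(-5 + h)/(1 + h))
7*(t(5) - 2) = 7*(9*(-5 + 5)/(1 + 5) - 2) = 7*(9*0/6 - 2) = 7*(9*(1/6)*0 - 2) = 7*(0 - 2) = 7*(-2) = -14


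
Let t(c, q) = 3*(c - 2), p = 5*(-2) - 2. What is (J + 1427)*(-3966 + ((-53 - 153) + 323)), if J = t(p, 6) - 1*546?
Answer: -3229311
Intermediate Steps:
p = -12 (p = -10 - 2 = -12)
t(c, q) = -6 + 3*c (t(c, q) = 3*(-2 + c) = -6 + 3*c)
J = -588 (J = (-6 + 3*(-12)) - 1*546 = (-6 - 36) - 546 = -42 - 546 = -588)
(J + 1427)*(-3966 + ((-53 - 153) + 323)) = (-588 + 1427)*(-3966 + ((-53 - 153) + 323)) = 839*(-3966 + (-206 + 323)) = 839*(-3966 + 117) = 839*(-3849) = -3229311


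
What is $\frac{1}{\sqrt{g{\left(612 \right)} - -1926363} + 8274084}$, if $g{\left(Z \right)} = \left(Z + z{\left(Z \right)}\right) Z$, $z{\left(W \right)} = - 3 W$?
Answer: $\frac{2758028}{22820154953927} - \frac{5 \sqrt{47091}}{68460464861781} \approx 1.2084 \cdot 10^{-7}$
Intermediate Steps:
$g{\left(Z \right)} = - 2 Z^{2}$ ($g{\left(Z \right)} = \left(Z - 3 Z\right) Z = - 2 Z Z = - 2 Z^{2}$)
$\frac{1}{\sqrt{g{\left(612 \right)} - -1926363} + 8274084} = \frac{1}{\sqrt{- 2 \cdot 612^{2} - -1926363} + 8274084} = \frac{1}{\sqrt{\left(-2\right) 374544 + \left(-18223 + 1944586\right)} + 8274084} = \frac{1}{\sqrt{-749088 + 1926363} + 8274084} = \frac{1}{\sqrt{1177275} + 8274084} = \frac{1}{5 \sqrt{47091} + 8274084} = \frac{1}{8274084 + 5 \sqrt{47091}}$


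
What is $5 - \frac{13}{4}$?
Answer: $\frac{7}{4} \approx 1.75$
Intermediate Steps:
$5 - \frac{13}{4} = \frac{7}{4}$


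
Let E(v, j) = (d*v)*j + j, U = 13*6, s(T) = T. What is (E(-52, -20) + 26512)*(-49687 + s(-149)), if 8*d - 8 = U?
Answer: -1877421792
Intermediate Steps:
U = 78
d = 43/4 (d = 1 + (1/8)*78 = 1 + 39/4 = 43/4 ≈ 10.750)
E(v, j) = j + 43*j*v/4 (E(v, j) = (43*v/4)*j + j = 43*j*v/4 + j = j + 43*j*v/4)
(E(-52, -20) + 26512)*(-49687 + s(-149)) = ((1/4)*(-20)*(4 + 43*(-52)) + 26512)*(-49687 - 149) = ((1/4)*(-20)*(4 - 2236) + 26512)*(-49836) = ((1/4)*(-20)*(-2232) + 26512)*(-49836) = (11160 + 26512)*(-49836) = 37672*(-49836) = -1877421792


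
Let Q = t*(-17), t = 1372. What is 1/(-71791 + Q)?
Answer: -1/95115 ≈ -1.0514e-5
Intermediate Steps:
Q = -23324 (Q = 1372*(-17) = -23324)
1/(-71791 + Q) = 1/(-71791 - 23324) = 1/(-95115) = -1/95115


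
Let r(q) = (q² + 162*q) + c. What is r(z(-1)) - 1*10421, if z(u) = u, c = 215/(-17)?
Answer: -180109/17 ≈ -10595.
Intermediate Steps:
c = -215/17 (c = 215*(-1/17) = -215/17 ≈ -12.647)
r(q) = -215/17 + q² + 162*q (r(q) = (q² + 162*q) - 215/17 = -215/17 + q² + 162*q)
r(z(-1)) - 1*10421 = (-215/17 + (-1)² + 162*(-1)) - 1*10421 = (-215/17 + 1 - 162) - 10421 = -2952/17 - 10421 = -180109/17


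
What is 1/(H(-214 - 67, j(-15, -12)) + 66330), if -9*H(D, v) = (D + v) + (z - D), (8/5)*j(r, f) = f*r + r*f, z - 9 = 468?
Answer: 1/66252 ≈ 1.5094e-5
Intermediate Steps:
z = 477 (z = 9 + 468 = 477)
j(r, f) = 5*f*r/4 (j(r, f) = 5*(f*r + r*f)/8 = 5*(f*r + f*r)/8 = 5*(2*f*r)/8 = 5*f*r/4)
H(D, v) = -53 - v/9 (H(D, v) = -((D + v) + (477 - D))/9 = -(477 + v)/9 = -53 - v/9)
1/(H(-214 - 67, j(-15, -12)) + 66330) = 1/((-53 - 5*(-12)*(-15)/36) + 66330) = 1/((-53 - ⅑*225) + 66330) = 1/((-53 - 25) + 66330) = 1/(-78 + 66330) = 1/66252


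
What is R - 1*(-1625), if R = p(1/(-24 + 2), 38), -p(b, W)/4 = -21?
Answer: 1709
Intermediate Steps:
p(b, W) = 84 (p(b, W) = -4*(-21) = 84)
R = 84
R - 1*(-1625) = 84 - 1*(-1625) = 84 + 1625 = 1709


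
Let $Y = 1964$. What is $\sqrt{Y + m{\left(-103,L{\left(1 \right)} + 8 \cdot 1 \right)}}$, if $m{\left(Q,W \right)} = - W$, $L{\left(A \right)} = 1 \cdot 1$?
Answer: $\sqrt{1955} \approx 44.215$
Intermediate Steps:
$L{\left(A \right)} = 1$
$\sqrt{Y + m{\left(-103,L{\left(1 \right)} + 8 \cdot 1 \right)}} = \sqrt{1964 - \left(1 + 8 \cdot 1\right)} = \sqrt{1964 - \left(1 + 8\right)} = \sqrt{1964 - 9} = \sqrt{1955}$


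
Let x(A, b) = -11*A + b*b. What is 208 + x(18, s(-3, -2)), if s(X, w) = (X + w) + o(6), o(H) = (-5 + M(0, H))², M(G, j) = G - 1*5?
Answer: 9035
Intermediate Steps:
M(G, j) = -5 + G (M(G, j) = G - 5 = -5 + G)
o(H) = 100 (o(H) = (-5 + (-5 + 0))² = (-5 - 5)² = (-10)² = 100)
s(X, w) = 100 + X + w (s(X, w) = (X + w) + 100 = 100 + X + w)
x(A, b) = b² - 11*A (x(A, b) = -11*A + b² = b² - 11*A)
208 + x(18, s(-3, -2)) = 208 + ((100 - 3 - 2)² - 11*18) = 208 + (95² - 198) = 208 + (9025 - 198) = 208 + 8827 = 9035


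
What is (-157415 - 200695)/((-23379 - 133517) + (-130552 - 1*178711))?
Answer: 358110/466159 ≈ 0.76821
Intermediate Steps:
(-157415 - 200695)/((-23379 - 133517) + (-130552 - 1*178711)) = -358110/(-156896 + (-130552 - 178711)) = -358110/(-156896 - 309263) = -358110/(-466159) = -358110*(-1/466159) = 358110/466159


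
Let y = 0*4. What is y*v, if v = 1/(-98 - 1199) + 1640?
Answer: 0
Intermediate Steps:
y = 0
v = 2127079/1297 (v = 1/(-1297) + 1640 = -1/1297 + 1640 = 2127079/1297 ≈ 1640.0)
y*v = 0*(2127079/1297) = 0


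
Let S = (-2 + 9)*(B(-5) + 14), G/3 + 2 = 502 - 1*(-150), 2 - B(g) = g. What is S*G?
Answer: 286650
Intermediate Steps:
B(g) = 2 - g
G = 1950 (G = -6 + 3*(502 - 1*(-150)) = -6 + 3*(502 + 150) = -6 + 3*652 = -6 + 1956 = 1950)
S = 147 (S = (-2 + 9)*((2 - 1*(-5)) + 14) = 7*((2 + 5) + 14) = 7*(7 + 14) = 7*21 = 147)
S*G = 147*1950 = 286650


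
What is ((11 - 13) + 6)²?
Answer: 16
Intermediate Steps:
((11 - 13) + 6)² = (-2 + 6)² = 4² = 16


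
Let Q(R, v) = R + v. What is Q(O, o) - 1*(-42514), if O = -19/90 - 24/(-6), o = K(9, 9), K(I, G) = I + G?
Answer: 3828221/90 ≈ 42536.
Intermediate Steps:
K(I, G) = G + I
o = 18 (o = 9 + 9 = 18)
O = 341/90 (O = -19*1/90 - 24*(-⅙) = -19/90 + 4 = 341/90 ≈ 3.7889)
Q(O, o) - 1*(-42514) = (341/90 + 18) - 1*(-42514) = 1961/90 + 42514 = 3828221/90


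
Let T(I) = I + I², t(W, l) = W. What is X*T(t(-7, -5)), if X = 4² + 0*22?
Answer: 672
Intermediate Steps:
X = 16 (X = 16 + 0 = 16)
X*T(t(-7, -5)) = 16*(-7*(1 - 7)) = 16*(-7*(-6)) = 16*42 = 672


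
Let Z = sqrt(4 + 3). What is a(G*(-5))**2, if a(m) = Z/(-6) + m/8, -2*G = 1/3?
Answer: 473/2304 - 5*sqrt(7)/144 ≈ 0.11343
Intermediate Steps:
Z = sqrt(7) ≈ 2.6458
G = -1/6 (G = -1/2/3 = -1/2*1/3 = -1/6 ≈ -0.16667)
a(m) = -sqrt(7)/6 + m/8 (a(m) = sqrt(7)/(-6) + m/8 = sqrt(7)*(-1/6) + m*(1/8) = -sqrt(7)/6 + m/8)
a(G*(-5))**2 = (-sqrt(7)/6 + (-1/6*(-5))/8)**2 = (-sqrt(7)/6 + (1/8)*(5/6))**2 = (-sqrt(7)/6 + 5/48)**2 = (5/48 - sqrt(7)/6)**2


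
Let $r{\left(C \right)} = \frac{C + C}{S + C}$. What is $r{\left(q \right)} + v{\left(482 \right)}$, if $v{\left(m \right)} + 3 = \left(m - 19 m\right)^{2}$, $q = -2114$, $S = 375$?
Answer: $\frac{130899704275}{1739} \approx 7.5273 \cdot 10^{7}$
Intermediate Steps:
$v{\left(m \right)} = -3 + 324 m^{2}$ ($v{\left(m \right)} = -3 + \left(m - 19 m\right)^{2} = -3 + \left(- 18 m\right)^{2} = -3 + 324 m^{2}$)
$r{\left(C \right)} = \frac{2 C}{375 + C}$ ($r{\left(C \right)} = \frac{C + C}{375 + C} = \frac{2 C}{375 + C}$)
$r{\left(q \right)} + v{\left(482 \right)} = 2 \left(-2114\right) \frac{1}{375 - 2114} - \left(3 - 324 \cdot 482^{2}\right) = 2 \left(-2114\right) \frac{1}{-1739} + \left(-3 + 324 \cdot 232324\right) = 2 \left(-2114\right) \left(- \frac{1}{1739}\right) + \left(-3 + 75272976\right) = \frac{4228}{1739} + 75272973 = \frac{130899704275}{1739}$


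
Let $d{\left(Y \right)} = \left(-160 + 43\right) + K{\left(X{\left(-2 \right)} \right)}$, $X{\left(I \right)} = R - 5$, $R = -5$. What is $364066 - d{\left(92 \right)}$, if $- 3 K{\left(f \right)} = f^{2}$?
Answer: $\frac{1092649}{3} \approx 3.6422 \cdot 10^{5}$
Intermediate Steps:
$X{\left(I \right)} = -10$ ($X{\left(I \right)} = -5 - 5 = -10$)
$K{\left(f \right)} = - \frac{f^{2}}{3}$
$d{\left(Y \right)} = - \frac{451}{3}$ ($d{\left(Y \right)} = \left(-160 + 43\right) - \frac{\left(-10\right)^{2}}{3} = -117 - \frac{100}{3} = - \frac{451}{3}$)
$364066 - d{\left(92 \right)} = 364066 - - \frac{451}{3} = 364066 + \frac{451}{3} = \frac{1092649}{3}$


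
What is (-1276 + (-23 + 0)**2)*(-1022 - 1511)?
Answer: 1892151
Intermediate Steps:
(-1276 + (-23 + 0)**2)*(-1022 - 1511) = (-1276 + (-23)**2)*(-2533) = (-1276 + 529)*(-2533) = -747*(-2533) = 1892151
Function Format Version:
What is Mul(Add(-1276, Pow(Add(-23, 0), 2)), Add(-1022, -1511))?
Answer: 1892151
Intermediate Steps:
Mul(Add(-1276, Pow(Add(-23, 0), 2)), Add(-1022, -1511)) = Mul(Add(-1276, Pow(-23, 2)), -2533) = Mul(Add(-1276, 529), -2533) = Mul(-747, -2533) = 1892151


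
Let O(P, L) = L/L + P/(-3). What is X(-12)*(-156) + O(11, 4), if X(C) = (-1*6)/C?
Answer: -242/3 ≈ -80.667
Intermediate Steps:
X(C) = -6/C
O(P, L) = 1 - P/3 (O(P, L) = 1 + P*(-1/3) = 1 - P/3)
X(-12)*(-156) + O(11, 4) = -6/(-12)*(-156) + (1 - 1/3*11) = -6*(-1/12)*(-156) + (1 - 11/3) = (1/2)*(-156) - 8/3 = -78 - 8/3 = -242/3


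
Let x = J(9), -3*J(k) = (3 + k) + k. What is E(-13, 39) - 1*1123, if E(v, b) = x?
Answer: -1130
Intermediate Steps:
J(k) = -1 - 2*k/3 (J(k) = -((3 + k) + k)/3 = -(3 + 2*k)/3 = -1 - 2*k/3)
x = -7 (x = -1 - ⅔*9 = -1 - 6 = -7)
E(v, b) = -7
E(-13, 39) - 1*1123 = -7 - 1*1123 = -7 - 1123 = -1130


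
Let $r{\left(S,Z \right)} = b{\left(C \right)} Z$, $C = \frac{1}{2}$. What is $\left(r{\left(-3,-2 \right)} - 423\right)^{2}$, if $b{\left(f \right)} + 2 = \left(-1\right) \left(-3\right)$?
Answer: $180625$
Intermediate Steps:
$C = \frac{1}{2} \approx 0.5$
$b{\left(f \right)} = 1$ ($b{\left(f \right)} = -2 - -3 = -2 + 3 = 1$)
$r{\left(S,Z \right)} = Z$ ($r{\left(S,Z \right)} = 1 Z = Z$)
$\left(r{\left(-3,-2 \right)} - 423\right)^{2} = \left(-2 - 423\right)^{2} = \left(-425\right)^{2} = 180625$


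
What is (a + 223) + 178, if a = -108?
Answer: 293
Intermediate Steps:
(a + 223) + 178 = (-108 + 223) + 178 = 115 + 178 = 293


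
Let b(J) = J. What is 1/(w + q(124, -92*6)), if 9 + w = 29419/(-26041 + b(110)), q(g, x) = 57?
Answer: 25931/1215269 ≈ 0.021338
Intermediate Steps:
w = -262798/25931 (w = -9 + 29419/(-26041 + 110) = -9 + 29419/(-25931) = -9 + 29419*(-1/25931) = -9 - 29419/25931 = -262798/25931 ≈ -10.135)
1/(w + q(124, -92*6)) = 1/(-262798/25931 + 57) = 1/(1215269/25931) = 25931/1215269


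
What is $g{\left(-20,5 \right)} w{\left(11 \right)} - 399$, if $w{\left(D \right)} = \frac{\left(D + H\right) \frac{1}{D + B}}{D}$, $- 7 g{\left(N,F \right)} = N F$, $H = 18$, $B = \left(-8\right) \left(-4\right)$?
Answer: $- \frac{1318189}{3311} \approx -398.12$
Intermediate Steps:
$B = 32$
$g{\left(N,F \right)} = - \frac{F N}{7}$ ($g{\left(N,F \right)} = - \frac{N F}{7} = - \frac{F N}{7}$)
$w{\left(D \right)} = \frac{18 + D}{D \left(32 + D\right)}$ ($w{\left(D \right)} = \frac{\left(D + 18\right) \frac{1}{D + 32}}{D} = \frac{\left(18 + D\right) \frac{1}{32 + D}}{D} = \frac{\frac{1}{32 + D} \left(18 + D\right)}{D} = \frac{18 + D}{D \left(32 + D\right)}$)
$g{\left(-20,5 \right)} w{\left(11 \right)} - 399 = \left(- \frac{1}{7}\right) 5 \left(-20\right) \frac{18 + 11}{11 \left(32 + 11\right)} - 399 = \frac{100 \cdot \frac{1}{11} \cdot \frac{1}{43} \cdot 29}{7} - 399 = \frac{100}{7} \cdot \frac{29}{473} - 399 = \frac{2900}{3311} - 399 = - \frac{1318189}{3311}$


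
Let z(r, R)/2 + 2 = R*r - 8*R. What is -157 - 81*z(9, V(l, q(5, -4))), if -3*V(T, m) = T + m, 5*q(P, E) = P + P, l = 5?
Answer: 545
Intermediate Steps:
q(P, E) = 2*P/5 (q(P, E) = (P + P)/5 = (2*P)/5 = 2*P/5)
V(T, m) = -T/3 - m/3 (V(T, m) = -(T + m)/3 = -T/3 - m/3)
z(r, R) = -4 - 16*R + 2*R*r (z(r, R) = -4 + 2*(R*r - 8*R) = -4 + 2*(-8*R + R*r) = -4 + (-16*R + 2*R*r) = -4 - 16*R + 2*R*r)
-157 - 81*z(9, V(l, q(5, -4))) = -157 - 81*(-4 - 16*(-1/3*5 - 2*5/15) + 2*(-1/3*5 - 2*5/15)*9) = -157 - 81*(-4 - 16*(-5/3 - 1/3*2) + 2*(-5/3 - 1/3*2)*9) = -157 - 81*(-4 - 16*(-5/3 - 2/3) + 2*(-5/3 - 2/3)*9) = -157 - 81*(-4 - 16*(-7/3) + 2*(-7/3)*9) = -157 - 81*(-4 + 112/3 - 42) = -157 - 81*(-26/3) = -157 + 702 = 545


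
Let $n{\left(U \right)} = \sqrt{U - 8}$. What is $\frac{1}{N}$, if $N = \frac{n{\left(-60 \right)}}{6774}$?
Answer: $- \frac{3387 i \sqrt{17}}{17} \approx - 821.47 i$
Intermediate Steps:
$n{\left(U \right)} = \sqrt{-8 + U}$
$N = \frac{i \sqrt{17}}{3387}$ ($N = \frac{\sqrt{-8 - 60}}{6774} = \sqrt{-68} \cdot \frac{1}{6774} = 2 i \sqrt{17} \cdot \frac{1}{6774} = \frac{i \sqrt{17}}{3387} \approx 0.0012173 i$)
$\frac{1}{N} = \frac{1}{\frac{1}{3387} i \sqrt{17}} = - \frac{3387 i \sqrt{17}}{17}$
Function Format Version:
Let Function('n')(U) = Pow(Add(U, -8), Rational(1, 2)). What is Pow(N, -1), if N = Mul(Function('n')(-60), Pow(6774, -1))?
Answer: Mul(Rational(-3387, 17), I, Pow(17, Rational(1, 2))) ≈ Mul(-821.47, I)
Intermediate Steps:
Function('n')(U) = Pow(Add(-8, U), Rational(1, 2))
N = Mul(Rational(1, 3387), I, Pow(17, Rational(1, 2))) (N = Mul(Pow(Add(-8, -60), Rational(1, 2)), Pow(6774, -1)) = Mul(Pow(-68, Rational(1, 2)), Rational(1, 6774)) = Mul(Mul(2, I, Pow(17, Rational(1, 2))), Rational(1, 6774)) = Mul(Rational(1, 3387), I, Pow(17, Rational(1, 2))) ≈ Mul(0.0012173, I))
Pow(N, -1) = Pow(Mul(Rational(1, 3387), I, Pow(17, Rational(1, 2))), -1) = Mul(Rational(-3387, 17), I, Pow(17, Rational(1, 2)))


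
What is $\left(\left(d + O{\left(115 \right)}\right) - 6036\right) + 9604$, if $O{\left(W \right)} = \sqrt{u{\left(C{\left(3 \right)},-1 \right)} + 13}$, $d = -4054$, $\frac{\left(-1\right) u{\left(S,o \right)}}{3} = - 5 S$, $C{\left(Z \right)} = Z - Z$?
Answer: $-486 + \sqrt{13} \approx -482.39$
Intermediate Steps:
$C{\left(Z \right)} = 0$
$u{\left(S,o \right)} = 15 S$ ($u{\left(S,o \right)} = - 3 \left(- 5 S\right) = 15 S$)
$O{\left(W \right)} = \sqrt{13}$ ($O{\left(W \right)} = \sqrt{15 \cdot 0 + 13} = \sqrt{0 + 13} = \sqrt{13}$)
$\left(\left(d + O{\left(115 \right)}\right) - 6036\right) + 9604 = \left(\left(-4054 + \sqrt{13}\right) - 6036\right) + 9604 = \left(-10090 + \sqrt{13}\right) + 9604 = -486 + \sqrt{13}$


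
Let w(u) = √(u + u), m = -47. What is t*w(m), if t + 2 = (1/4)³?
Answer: -127*I*√94/64 ≈ -19.239*I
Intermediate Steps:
w(u) = √2*√u (w(u) = √(2*u) = √2*√u)
t = -127/64 (t = -2 + (1/4)³ = -2 + (1*(¼))³ = -2 + (¼)³ = -2 + 1/64 = -127/64 ≈ -1.9844)
t*w(m) = -127*√2*√(-47)/64 = -127*√2*I*√47/64 = -127*I*√94/64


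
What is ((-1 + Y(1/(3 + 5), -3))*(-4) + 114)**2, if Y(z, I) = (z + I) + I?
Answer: 80089/4 ≈ 20022.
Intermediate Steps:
Y(z, I) = z + 2*I (Y(z, I) = (I + z) + I = z + 2*I)
((-1 + Y(1/(3 + 5), -3))*(-4) + 114)**2 = ((-1 + (1/(3 + 5) + 2*(-3)))*(-4) + 114)**2 = ((-1 + (1/8 - 6))*(-4) + 114)**2 = ((-1 - 47/8)*(-4) + 114)**2 = (-55/8*(-4) + 114)**2 = (55/2 + 114)**2 = (283/2)**2 = 80089/4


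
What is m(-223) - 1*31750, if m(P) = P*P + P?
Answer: 17756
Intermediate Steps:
m(P) = P + P**2 (m(P) = P**2 + P = P + P**2)
m(-223) - 1*31750 = -223*(1 - 223) - 1*31750 = -223*(-222) - 31750 = 49506 - 31750 = 17756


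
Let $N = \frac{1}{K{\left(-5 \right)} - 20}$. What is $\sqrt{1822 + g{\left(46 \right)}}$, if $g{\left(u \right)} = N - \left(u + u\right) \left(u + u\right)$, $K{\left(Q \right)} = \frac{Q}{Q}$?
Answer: $\frac{i \sqrt{2397781}}{19} \approx 81.499 i$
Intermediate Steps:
$K{\left(Q \right)} = 1$
$N = - \frac{1}{19}$ ($N = \frac{1}{1 - 20} = \frac{1}{-19} = - \frac{1}{19} \approx -0.052632$)
$g{\left(u \right)} = - \frac{1}{19} - 4 u^{2}$ ($g{\left(u \right)} = - \frac{1}{19} - \left(u + u\right) \left(u + u\right) = - \frac{1}{19} - 2 u 2 u = - \frac{1}{19} - 4 u^{2}$)
$\sqrt{1822 + g{\left(46 \right)}} = \sqrt{1822 - \left(\frac{1}{19} + 4 \cdot 46^{2}\right)} = \sqrt{1822 - \frac{160817}{19}} = \sqrt{- \frac{126199}{19}} = \frac{i \sqrt{2397781}}{19}$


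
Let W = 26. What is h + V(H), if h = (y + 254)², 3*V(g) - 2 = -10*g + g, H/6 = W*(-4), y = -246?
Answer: 5810/3 ≈ 1936.7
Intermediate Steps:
H = -624 (H = 6*(26*(-4)) = 6*(-104) = -624)
V(g) = ⅔ - 3*g (V(g) = ⅔ + (-10*g + g)/3 = ⅔ + (-9*g)/3 = ⅔ - 3*g)
h = 64 (h = (-246 + 254)² = 8² = 64)
h + V(H) = 64 + (⅔ - 3*(-624)) = 64 + (⅔ + 1872) = 64 + 5618/3 = 5810/3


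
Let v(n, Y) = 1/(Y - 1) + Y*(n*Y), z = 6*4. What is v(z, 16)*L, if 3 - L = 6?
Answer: -92161/5 ≈ -18432.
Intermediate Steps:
z = 24
L = -3 (L = 3 - 1*6 = 3 - 6 = -3)
v(n, Y) = 1/(-1 + Y) + n*Y**2 (v(n, Y) = 1/(-1 + Y) + Y*(Y*n) = 1/(-1 + Y) + n*Y**2)
v(z, 16)*L = ((1 + 24*16**3 - 1*24*16**2)/(-1 + 16))*(-3) = ((1 + 24*4096 - 1*24*256)/15)*(-3) = ((1 + 98304 - 6144)/15)*(-3) = ((1/15)*92161)*(-3) = (92161/15)*(-3) = -92161/5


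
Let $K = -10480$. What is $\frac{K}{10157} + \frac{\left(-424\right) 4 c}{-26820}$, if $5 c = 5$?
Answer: $- \frac{65961832}{68102685} \approx -0.96856$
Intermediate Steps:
$c = 1$ ($c = \frac{1}{5} \cdot 5 = 1$)
$\frac{K}{10157} + \frac{\left(-424\right) 4 c}{-26820} = - \frac{10480}{10157} + \frac{\left(-424\right) 4 \cdot 1}{-26820} = \left(-10480\right) \frac{1}{10157} + \left(-424\right) 4 \left(- \frac{1}{26820}\right) = - \frac{10480}{10157} - - \frac{424}{6705} = - \frac{10480}{10157} + \frac{424}{6705} = - \frac{65961832}{68102685}$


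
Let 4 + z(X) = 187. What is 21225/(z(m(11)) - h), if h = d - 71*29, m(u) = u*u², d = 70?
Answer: 7075/724 ≈ 9.7721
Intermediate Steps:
m(u) = u³
z(X) = 183 (z(X) = -4 + 187 = 183)
h = -1989 (h = 70 - 71*29 = 70 - 2059 = -1989)
21225/(z(m(11)) - h) = 21225/(183 - 1*(-1989)) = 21225/(183 + 1989) = 21225/2172 = 21225*(1/2172) = 7075/724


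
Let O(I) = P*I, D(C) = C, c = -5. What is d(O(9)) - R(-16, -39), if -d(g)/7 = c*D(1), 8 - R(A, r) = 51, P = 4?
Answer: 78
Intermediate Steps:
R(A, r) = -43 (R(A, r) = 8 - 1*51 = 8 - 51 = -43)
O(I) = 4*I
d(g) = 35 (d(g) = -(-35) = -7*(-5) = 35)
d(O(9)) - R(-16, -39) = 35 - 1*(-43) = 35 + 43 = 78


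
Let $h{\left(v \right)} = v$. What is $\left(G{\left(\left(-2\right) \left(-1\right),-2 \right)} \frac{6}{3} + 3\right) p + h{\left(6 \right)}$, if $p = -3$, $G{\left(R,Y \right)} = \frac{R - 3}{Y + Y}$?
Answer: $- \frac{9}{2} \approx -4.5$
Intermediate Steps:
$G{\left(R,Y \right)} = \frac{-3 + R}{2 Y}$
$\left(G{\left(\left(-2\right) \left(-1\right),-2 \right)} \frac{6}{3} + 3\right) p + h{\left(6 \right)} = \left(\frac{-3 - -2}{2 \left(-2\right)} \frac{6}{3} + 3\right) \left(-3\right) + 6 = \left(\frac{1}{2} \left(- \frac{1}{2}\right) \left(-3 + 2\right) 6 \cdot \frac{1}{3} + 3\right) \left(-3\right) + 6 = \left(\frac{1}{2} \left(- \frac{1}{2}\right) \left(-1\right) 2 + 3\right) \left(-3\right) + 6 = \left(\frac{1}{4} \cdot 2 + 3\right) \left(-3\right) + 6 = \left(\frac{1}{2} + 3\right) \left(-3\right) + 6 = \frac{7}{2} \left(-3\right) + 6 = - \frac{21}{2} + 6 = - \frac{9}{2}$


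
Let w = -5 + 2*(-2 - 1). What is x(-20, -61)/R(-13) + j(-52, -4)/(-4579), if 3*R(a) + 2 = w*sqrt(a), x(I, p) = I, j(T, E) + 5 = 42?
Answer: 25849/380057 - 660*I*sqrt(13)/1577 ≈ 0.068013 - 1.509*I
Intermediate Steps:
j(T, E) = 37 (j(T, E) = -5 + 42 = 37)
w = -11 (w = -5 + 2*(-3) = -5 - 6 = -11)
R(a) = -2/3 - 11*sqrt(a)/3 (R(a) = -2/3 + (-11*sqrt(a))/3 = -2/3 - 11*sqrt(a)/3)
x(-20, -61)/R(-13) + j(-52, -4)/(-4579) = -20/(-2/3 - 11*I*sqrt(13)/3) + 37/(-4579) = -20/(-2/3 - 11*I*sqrt(13)/3) + 37*(-1/4579) = -20/(-2/3 - 11*I*sqrt(13)/3) - 37/4579 = -37/4579 - 20/(-2/3 - 11*I*sqrt(13)/3)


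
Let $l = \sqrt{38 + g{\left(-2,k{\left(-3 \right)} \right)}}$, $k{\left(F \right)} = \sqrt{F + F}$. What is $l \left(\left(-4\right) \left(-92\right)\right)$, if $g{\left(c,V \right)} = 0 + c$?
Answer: $2208$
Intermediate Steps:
$k{\left(F \right)} = \sqrt{2} \sqrt{F}$ ($k{\left(F \right)} = \sqrt{2 F} = \sqrt{2} \sqrt{F}$)
$g{\left(c,V \right)} = c$
$l = 6$ ($l = \sqrt{38 - 2} = \sqrt{36} = 6$)
$l \left(\left(-4\right) \left(-92\right)\right) = 6 \left(\left(-4\right) \left(-92\right)\right) = 6 \cdot 368 = 2208$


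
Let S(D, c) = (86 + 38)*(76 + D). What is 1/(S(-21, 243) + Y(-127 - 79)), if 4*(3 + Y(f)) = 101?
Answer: 4/27369 ≈ 0.00014615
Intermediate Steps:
S(D, c) = 9424 + 124*D (S(D, c) = 124*(76 + D) = 9424 + 124*D)
Y(f) = 89/4 (Y(f) = -3 + (1/4)*101 = -3 + 101/4 = 89/4)
1/(S(-21, 243) + Y(-127 - 79)) = 1/((9424 + 124*(-21)) + 89/4) = 1/((9424 - 2604) + 89/4) = 1/(6820 + 89/4) = 1/(27369/4) = 4/27369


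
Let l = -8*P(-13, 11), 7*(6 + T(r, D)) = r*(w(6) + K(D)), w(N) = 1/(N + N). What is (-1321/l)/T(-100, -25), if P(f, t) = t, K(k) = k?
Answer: 27741/646712 ≈ 0.042895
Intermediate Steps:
w(N) = 1/(2*N)
T(r, D) = -6 + r*(1/12 + D)/7 (T(r, D) = -6 + (r*((½)/6 + D))/7 = -6 + (r*((½)*(⅙) + D))/7 = -6 + (r*(1/12 + D))/7 = -6 + r*(1/12 + D)/7)
l = -88 (l = -8*11 = -88)
(-1321/l)/T(-100, -25) = (-1321/(-88))/(-6 + (1/84)*(-100) + (⅐)*(-25)*(-100)) = (-1321*(-1/88))/(-6 - 25/21 + 2500/7) = 1321/(88*(7349/21)) = (1321/88)*(21/7349) = 27741/646712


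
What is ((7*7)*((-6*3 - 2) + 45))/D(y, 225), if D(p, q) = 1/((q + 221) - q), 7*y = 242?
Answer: 270725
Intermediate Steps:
y = 242/7 (y = (⅐)*242 = 242/7 ≈ 34.571)
D(p, q) = 1/221 (D(p, q) = 1/((221 + q) - q) = 1/221)
((7*7)*((-6*3 - 2) + 45))/D(y, 225) = ((7*7)*((-6*3 - 2) + 45))/(1/221) = (49*((-18 - 2) + 45))*221 = (49*(-20 + 45))*221 = (49*25)*221 = 1225*221 = 270725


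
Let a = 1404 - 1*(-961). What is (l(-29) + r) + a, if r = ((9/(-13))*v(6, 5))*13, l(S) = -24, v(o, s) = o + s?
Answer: 2242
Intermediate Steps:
a = 2365 (a = 1404 + 961 = 2365)
r = -99 (r = ((9/(-13))*(6 + 5))*13 = ((9*(-1/13))*11)*13 = -9/13*11*13 = -99/13*13 = -99)
(l(-29) + r) + a = (-24 - 99) + 2365 = -123 + 2365 = 2242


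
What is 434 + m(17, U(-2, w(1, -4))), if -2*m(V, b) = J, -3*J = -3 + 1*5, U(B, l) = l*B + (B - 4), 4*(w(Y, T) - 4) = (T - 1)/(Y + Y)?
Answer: 1303/3 ≈ 434.33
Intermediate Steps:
w(Y, T) = 4 + (-1 + T)/(8*Y) (w(Y, T) = 4 + ((T - 1)/(Y + Y))/4 = 4 + ((-1 + T)/((2*Y)))/4 = 4 + ((-1 + T)*(1/(2*Y)))/4 = 4 + ((-1 + T)/(2*Y))/4 = 4 + (-1 + T)/(8*Y))
U(B, l) = -4 + B + B*l (U(B, l) = B*l + (-4 + B) = -4 + B + B*l)
J = -2/3 (J = -(-3 + 1*5)/3 = -(-3 + 5)/3 = -1/3*2 = -2/3 ≈ -0.66667)
m(V, b) = 1/3 (m(V, b) = -1/2*(-2/3) = 1/3)
434 + m(17, U(-2, w(1, -4))) = 434 + 1/3 = 1303/3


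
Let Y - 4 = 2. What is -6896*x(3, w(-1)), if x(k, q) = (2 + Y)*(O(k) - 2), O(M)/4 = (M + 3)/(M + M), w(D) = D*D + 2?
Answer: -110336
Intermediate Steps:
w(D) = 2 + D² (w(D) = D² + 2 = 2 + D²)
O(M) = 2*(3 + M)/M (O(M) = 4*((M + 3)/(M + M)) = 4*((3 + M)/((2*M))) = 4*((3 + M)*(1/(2*M))) = 4*((3 + M)/(2*M)) = 2*(3 + M)/M)
Y = 6 (Y = 4 + 2 = 6)
x(k, q) = 48/k (x(k, q) = (2 + 6)*((2 + 6/k) - 2) = 8*(6/k) = 48/k)
-6896*x(3, w(-1)) = -331008/3 = -6896*16 = -110336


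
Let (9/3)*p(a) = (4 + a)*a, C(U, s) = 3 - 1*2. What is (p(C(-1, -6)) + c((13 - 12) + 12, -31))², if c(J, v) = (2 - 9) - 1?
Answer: 361/9 ≈ 40.111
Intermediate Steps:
C(U, s) = 1 (C(U, s) = 3 - 2 = 1)
c(J, v) = -8 (c(J, v) = -7 - 1 = -8)
p(a) = a*(4 + a)/3 (p(a) = ((4 + a)*a)/3 = (a*(4 + a))/3 = a*(4 + a)/3)
(p(C(-1, -6)) + c((13 - 12) + 12, -31))² = ((⅓)*1*(4 + 1) - 8)² = ((⅓)*1*5 - 8)² = (5/3 - 8)² = (-19/3)² = 361/9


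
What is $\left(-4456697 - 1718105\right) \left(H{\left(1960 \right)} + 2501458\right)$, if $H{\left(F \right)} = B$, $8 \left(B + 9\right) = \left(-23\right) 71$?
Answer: $- \frac{61778767426559}{4} \approx -1.5445 \cdot 10^{13}$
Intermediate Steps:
$B = - \frac{1705}{8}$ ($B = -9 + \frac{\left(-23\right) 71}{8} = -9 + \frac{1}{8} \left(-1633\right) = -9 - \frac{1633}{8} = - \frac{1705}{8} \approx -213.13$)
$H{\left(F \right)} = - \frac{1705}{8}$
$\left(-4456697 - 1718105\right) \left(H{\left(1960 \right)} + 2501458\right) = \left(-4456697 - 1718105\right) \left(- \frac{1705}{8} + 2501458\right) = \left(-6174802\right) \frac{20009959}{8} = - \frac{61778767426559}{4}$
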